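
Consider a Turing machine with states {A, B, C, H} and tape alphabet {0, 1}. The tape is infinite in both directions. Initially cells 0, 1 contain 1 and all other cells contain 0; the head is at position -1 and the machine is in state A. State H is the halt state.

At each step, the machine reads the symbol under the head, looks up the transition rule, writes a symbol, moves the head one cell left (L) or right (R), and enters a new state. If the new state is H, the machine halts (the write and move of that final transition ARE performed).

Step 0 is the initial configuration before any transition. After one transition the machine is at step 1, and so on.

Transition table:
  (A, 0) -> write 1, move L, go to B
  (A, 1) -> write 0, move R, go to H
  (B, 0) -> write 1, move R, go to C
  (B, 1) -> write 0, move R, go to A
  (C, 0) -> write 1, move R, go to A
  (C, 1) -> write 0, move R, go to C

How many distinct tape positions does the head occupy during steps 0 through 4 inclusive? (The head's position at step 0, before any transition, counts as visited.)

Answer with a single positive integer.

Step 1: in state A at pos -1, read 0 -> (A,0)->write 1,move L,goto B. Now: state=B, head=-2, tape[-3..2]=001110 (head:  ^)
Step 2: in state B at pos -2, read 0 -> (B,0)->write 1,move R,goto C. Now: state=C, head=-1, tape[-3..2]=011110 (head:   ^)
Step 3: in state C at pos -1, read 1 -> (C,1)->write 0,move R,goto C. Now: state=C, head=0, tape[-3..2]=010110 (head:    ^)
Step 4: in state C at pos 0, read 1 -> (C,1)->write 0,move R,goto C. Now: state=C, head=1, tape[-3..2]=010010 (head:     ^)
Head positions at steps 0..4: starting at -1, distinct positions visited = {-2, -1, 0, 1} -> 4 position(s)

Answer: 4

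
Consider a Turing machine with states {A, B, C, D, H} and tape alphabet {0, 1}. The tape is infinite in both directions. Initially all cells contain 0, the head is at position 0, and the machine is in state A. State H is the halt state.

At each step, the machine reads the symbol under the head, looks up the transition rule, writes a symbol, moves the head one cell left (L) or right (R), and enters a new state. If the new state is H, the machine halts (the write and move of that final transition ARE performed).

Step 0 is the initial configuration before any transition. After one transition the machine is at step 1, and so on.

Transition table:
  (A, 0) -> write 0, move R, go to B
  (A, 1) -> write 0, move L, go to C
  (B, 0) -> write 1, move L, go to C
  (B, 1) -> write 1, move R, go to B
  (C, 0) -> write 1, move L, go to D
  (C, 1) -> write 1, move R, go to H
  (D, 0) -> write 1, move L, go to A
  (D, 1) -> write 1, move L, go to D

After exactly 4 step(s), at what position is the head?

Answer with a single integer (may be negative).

Step 1: in state A at pos 0, read 0 -> (A,0)->write 0,move R,goto B. Now: state=B, head=1, tape[-1..2]=0000 (head:   ^)
Step 2: in state B at pos 1, read 0 -> (B,0)->write 1,move L,goto C. Now: state=C, head=0, tape[-1..2]=0010 (head:  ^)
Step 3: in state C at pos 0, read 0 -> (C,0)->write 1,move L,goto D. Now: state=D, head=-1, tape[-2..2]=00110 (head:  ^)
Step 4: in state D at pos -1, read 0 -> (D,0)->write 1,move L,goto A. Now: state=A, head=-2, tape[-3..2]=001110 (head:  ^)

Answer: -2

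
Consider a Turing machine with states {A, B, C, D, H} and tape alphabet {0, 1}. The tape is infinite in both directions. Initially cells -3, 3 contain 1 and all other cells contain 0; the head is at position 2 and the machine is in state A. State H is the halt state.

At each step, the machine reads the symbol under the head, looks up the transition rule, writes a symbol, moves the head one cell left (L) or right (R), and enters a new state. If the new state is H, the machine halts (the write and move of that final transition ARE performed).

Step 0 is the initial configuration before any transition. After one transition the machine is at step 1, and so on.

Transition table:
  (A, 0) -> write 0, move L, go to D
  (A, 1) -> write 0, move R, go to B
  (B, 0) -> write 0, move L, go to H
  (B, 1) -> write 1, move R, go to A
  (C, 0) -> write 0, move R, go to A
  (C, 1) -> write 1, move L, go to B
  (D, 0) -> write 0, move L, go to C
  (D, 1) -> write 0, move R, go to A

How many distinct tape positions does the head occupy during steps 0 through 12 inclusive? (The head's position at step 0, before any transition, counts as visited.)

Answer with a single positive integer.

Step 1: in state A at pos 2, read 0 -> (A,0)->write 0,move L,goto D. Now: state=D, head=1, tape[-4..4]=010000010 (head:      ^)
Step 2: in state D at pos 1, read 0 -> (D,0)->write 0,move L,goto C. Now: state=C, head=0, tape[-4..4]=010000010 (head:     ^)
Step 3: in state C at pos 0, read 0 -> (C,0)->write 0,move R,goto A. Now: state=A, head=1, tape[-4..4]=010000010 (head:      ^)
Step 4: in state A at pos 1, read 0 -> (A,0)->write 0,move L,goto D. Now: state=D, head=0, tape[-4..4]=010000010 (head:     ^)
Step 5: in state D at pos 0, read 0 -> (D,0)->write 0,move L,goto C. Now: state=C, head=-1, tape[-4..4]=010000010 (head:    ^)
Step 6: in state C at pos -1, read 0 -> (C,0)->write 0,move R,goto A. Now: state=A, head=0, tape[-4..4]=010000010 (head:     ^)
Step 7: in state A at pos 0, read 0 -> (A,0)->write 0,move L,goto D. Now: state=D, head=-1, tape[-4..4]=010000010 (head:    ^)
Step 8: in state D at pos -1, read 0 -> (D,0)->write 0,move L,goto C. Now: state=C, head=-2, tape[-4..4]=010000010 (head:   ^)
Step 9: in state C at pos -2, read 0 -> (C,0)->write 0,move R,goto A. Now: state=A, head=-1, tape[-4..4]=010000010 (head:    ^)
Step 10: in state A at pos -1, read 0 -> (A,0)->write 0,move L,goto D. Now: state=D, head=-2, tape[-4..4]=010000010 (head:   ^)
Step 11: in state D at pos -2, read 0 -> (D,0)->write 0,move L,goto C. Now: state=C, head=-3, tape[-4..4]=010000010 (head:  ^)
Step 12: in state C at pos -3, read 1 -> (C,1)->write 1,move L,goto B. Now: state=B, head=-4, tape[-5..4]=0010000010 (head:  ^)
Head positions at steps 0..12: starting at 2, distinct positions visited = {-4, -3, -2, -1, 0, 1, 2} -> 7 position(s)

Answer: 7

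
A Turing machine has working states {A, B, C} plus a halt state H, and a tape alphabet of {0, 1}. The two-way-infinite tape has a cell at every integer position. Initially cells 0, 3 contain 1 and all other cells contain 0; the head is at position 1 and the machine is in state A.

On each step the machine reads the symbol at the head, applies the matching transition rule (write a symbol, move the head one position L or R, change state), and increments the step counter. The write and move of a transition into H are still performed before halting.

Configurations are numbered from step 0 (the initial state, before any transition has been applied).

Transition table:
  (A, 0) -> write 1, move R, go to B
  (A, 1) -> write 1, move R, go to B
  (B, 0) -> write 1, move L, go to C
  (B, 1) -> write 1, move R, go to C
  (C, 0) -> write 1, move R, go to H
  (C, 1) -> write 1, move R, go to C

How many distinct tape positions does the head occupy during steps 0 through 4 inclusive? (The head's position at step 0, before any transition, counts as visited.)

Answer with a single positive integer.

Answer: 3

Derivation:
Step 1: in state A at pos 1, read 0 -> (A,0)->write 1,move R,goto B. Now: state=B, head=2, tape[-1..4]=011010 (head:    ^)
Step 2: in state B at pos 2, read 0 -> (B,0)->write 1,move L,goto C. Now: state=C, head=1, tape[-1..4]=011110 (head:   ^)
Step 3: in state C at pos 1, read 1 -> (C,1)->write 1,move R,goto C. Now: state=C, head=2, tape[-1..4]=011110 (head:    ^)
Step 4: in state C at pos 2, read 1 -> (C,1)->write 1,move R,goto C. Now: state=C, head=3, tape[-1..4]=011110 (head:     ^)
Head positions at steps 0..4: starting at 1, distinct positions visited = {1, 2, 3} -> 3 position(s)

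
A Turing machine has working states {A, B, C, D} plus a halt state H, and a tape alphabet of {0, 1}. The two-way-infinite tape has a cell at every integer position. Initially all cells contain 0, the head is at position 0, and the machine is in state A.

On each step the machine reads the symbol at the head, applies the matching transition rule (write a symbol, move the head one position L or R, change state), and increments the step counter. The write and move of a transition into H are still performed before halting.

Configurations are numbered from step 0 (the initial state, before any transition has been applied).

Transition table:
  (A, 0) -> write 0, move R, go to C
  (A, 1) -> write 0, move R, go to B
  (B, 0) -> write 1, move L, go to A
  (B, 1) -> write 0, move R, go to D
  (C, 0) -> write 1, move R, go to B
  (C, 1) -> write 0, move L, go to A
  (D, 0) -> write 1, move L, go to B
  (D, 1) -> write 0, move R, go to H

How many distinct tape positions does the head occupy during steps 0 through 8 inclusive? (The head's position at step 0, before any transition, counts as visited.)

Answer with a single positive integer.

Step 1: in state A at pos 0, read 0 -> (A,0)->write 0,move R,goto C. Now: state=C, head=1, tape[-1..2]=0000 (head:   ^)
Step 2: in state C at pos 1, read 0 -> (C,0)->write 1,move R,goto B. Now: state=B, head=2, tape[-1..3]=00100 (head:    ^)
Step 3: in state B at pos 2, read 0 -> (B,0)->write 1,move L,goto A. Now: state=A, head=1, tape[-1..3]=00110 (head:   ^)
Step 4: in state A at pos 1, read 1 -> (A,1)->write 0,move R,goto B. Now: state=B, head=2, tape[-1..3]=00010 (head:    ^)
Step 5: in state B at pos 2, read 1 -> (B,1)->write 0,move R,goto D. Now: state=D, head=3, tape[-1..4]=000000 (head:     ^)
Step 6: in state D at pos 3, read 0 -> (D,0)->write 1,move L,goto B. Now: state=B, head=2, tape[-1..4]=000010 (head:    ^)
Step 7: in state B at pos 2, read 0 -> (B,0)->write 1,move L,goto A. Now: state=A, head=1, tape[-1..4]=000110 (head:   ^)
Step 8: in state A at pos 1, read 0 -> (A,0)->write 0,move R,goto C. Now: state=C, head=2, tape[-1..4]=000110 (head:    ^)
Head positions at steps 0..8: starting at 0, distinct positions visited = {0, 1, 2, 3} -> 4 position(s)

Answer: 4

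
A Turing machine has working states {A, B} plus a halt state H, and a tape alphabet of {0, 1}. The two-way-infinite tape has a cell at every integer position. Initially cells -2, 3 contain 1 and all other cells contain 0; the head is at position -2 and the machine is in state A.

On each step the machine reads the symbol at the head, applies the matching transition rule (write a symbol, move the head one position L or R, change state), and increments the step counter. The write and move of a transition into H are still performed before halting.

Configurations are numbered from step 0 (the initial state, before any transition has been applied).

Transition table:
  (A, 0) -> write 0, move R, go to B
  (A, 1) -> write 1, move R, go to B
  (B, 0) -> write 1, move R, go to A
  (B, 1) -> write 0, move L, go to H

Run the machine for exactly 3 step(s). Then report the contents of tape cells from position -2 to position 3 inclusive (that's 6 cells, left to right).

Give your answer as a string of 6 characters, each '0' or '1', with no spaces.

Step 1: in state A at pos -2, read 1 -> (A,1)->write 1,move R,goto B. Now: state=B, head=-1, tape[-3..4]=01000010 (head:   ^)
Step 2: in state B at pos -1, read 0 -> (B,0)->write 1,move R,goto A. Now: state=A, head=0, tape[-3..4]=01100010 (head:    ^)
Step 3: in state A at pos 0, read 0 -> (A,0)->write 0,move R,goto B. Now: state=B, head=1, tape[-3..4]=01100010 (head:     ^)

Answer: 110001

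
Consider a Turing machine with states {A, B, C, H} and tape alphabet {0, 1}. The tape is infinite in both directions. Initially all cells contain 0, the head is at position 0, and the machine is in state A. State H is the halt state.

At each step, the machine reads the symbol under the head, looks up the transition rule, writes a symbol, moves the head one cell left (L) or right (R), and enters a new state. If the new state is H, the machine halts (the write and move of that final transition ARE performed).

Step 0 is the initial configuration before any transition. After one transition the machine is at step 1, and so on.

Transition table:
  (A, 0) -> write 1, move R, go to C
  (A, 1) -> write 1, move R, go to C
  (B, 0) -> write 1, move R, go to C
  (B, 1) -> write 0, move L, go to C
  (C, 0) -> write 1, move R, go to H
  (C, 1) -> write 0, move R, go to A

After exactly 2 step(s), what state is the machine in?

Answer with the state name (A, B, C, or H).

Answer: H

Derivation:
Step 1: in state A at pos 0, read 0 -> (A,0)->write 1,move R,goto C. Now: state=C, head=1, tape[-1..2]=0100 (head:   ^)
Step 2: in state C at pos 1, read 0 -> (C,0)->write 1,move R,goto H. Now: state=H, head=2, tape[-1..3]=01100 (head:    ^)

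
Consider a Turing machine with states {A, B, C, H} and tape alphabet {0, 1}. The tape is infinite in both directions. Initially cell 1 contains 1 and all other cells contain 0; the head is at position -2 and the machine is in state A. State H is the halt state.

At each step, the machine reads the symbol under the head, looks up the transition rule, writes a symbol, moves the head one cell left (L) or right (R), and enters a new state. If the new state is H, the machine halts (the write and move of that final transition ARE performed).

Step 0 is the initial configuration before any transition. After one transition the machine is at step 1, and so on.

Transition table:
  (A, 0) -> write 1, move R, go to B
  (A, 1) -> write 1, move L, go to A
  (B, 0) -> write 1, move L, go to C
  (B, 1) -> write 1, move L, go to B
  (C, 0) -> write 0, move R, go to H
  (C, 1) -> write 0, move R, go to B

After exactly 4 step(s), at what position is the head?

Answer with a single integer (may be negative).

Answer: -2

Derivation:
Step 1: in state A at pos -2, read 0 -> (A,0)->write 1,move R,goto B. Now: state=B, head=-1, tape[-3..2]=010010 (head:   ^)
Step 2: in state B at pos -1, read 0 -> (B,0)->write 1,move L,goto C. Now: state=C, head=-2, tape[-3..2]=011010 (head:  ^)
Step 3: in state C at pos -2, read 1 -> (C,1)->write 0,move R,goto B. Now: state=B, head=-1, tape[-3..2]=001010 (head:   ^)
Step 4: in state B at pos -1, read 1 -> (B,1)->write 1,move L,goto B. Now: state=B, head=-2, tape[-3..2]=001010 (head:  ^)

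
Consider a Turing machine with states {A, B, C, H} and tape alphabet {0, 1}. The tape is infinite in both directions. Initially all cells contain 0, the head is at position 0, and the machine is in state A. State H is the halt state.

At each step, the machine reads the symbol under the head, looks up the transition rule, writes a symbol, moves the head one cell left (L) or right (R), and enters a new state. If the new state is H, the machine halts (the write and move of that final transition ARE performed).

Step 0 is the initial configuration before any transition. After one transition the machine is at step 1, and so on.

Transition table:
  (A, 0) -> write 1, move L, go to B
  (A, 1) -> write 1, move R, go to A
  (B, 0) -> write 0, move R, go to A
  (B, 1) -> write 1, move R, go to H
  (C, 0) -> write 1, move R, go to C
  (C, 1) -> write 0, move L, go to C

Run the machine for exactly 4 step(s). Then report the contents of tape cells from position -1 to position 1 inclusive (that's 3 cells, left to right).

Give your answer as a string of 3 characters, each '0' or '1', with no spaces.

Answer: 011

Derivation:
Step 1: in state A at pos 0, read 0 -> (A,0)->write 1,move L,goto B. Now: state=B, head=-1, tape[-2..1]=0010 (head:  ^)
Step 2: in state B at pos -1, read 0 -> (B,0)->write 0,move R,goto A. Now: state=A, head=0, tape[-2..1]=0010 (head:   ^)
Step 3: in state A at pos 0, read 1 -> (A,1)->write 1,move R,goto A. Now: state=A, head=1, tape[-2..2]=00100 (head:    ^)
Step 4: in state A at pos 1, read 0 -> (A,0)->write 1,move L,goto B. Now: state=B, head=0, tape[-2..2]=00110 (head:   ^)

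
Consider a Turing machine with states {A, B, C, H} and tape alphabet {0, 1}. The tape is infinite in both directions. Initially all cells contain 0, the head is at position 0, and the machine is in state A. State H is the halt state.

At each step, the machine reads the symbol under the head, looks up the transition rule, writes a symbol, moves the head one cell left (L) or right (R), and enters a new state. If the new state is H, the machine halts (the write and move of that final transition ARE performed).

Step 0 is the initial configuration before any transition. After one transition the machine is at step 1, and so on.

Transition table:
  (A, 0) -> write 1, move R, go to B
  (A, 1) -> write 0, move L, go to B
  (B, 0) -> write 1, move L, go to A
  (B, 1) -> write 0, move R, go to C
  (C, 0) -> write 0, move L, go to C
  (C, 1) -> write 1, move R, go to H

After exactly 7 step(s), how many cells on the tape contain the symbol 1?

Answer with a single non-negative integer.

Answer: 2

Derivation:
Step 1: in state A at pos 0, read 0 -> (A,0)->write 1,move R,goto B. Now: state=B, head=1, tape[-1..2]=0100 (head:   ^)
Step 2: in state B at pos 1, read 0 -> (B,0)->write 1,move L,goto A. Now: state=A, head=0, tape[-1..2]=0110 (head:  ^)
Step 3: in state A at pos 0, read 1 -> (A,1)->write 0,move L,goto B. Now: state=B, head=-1, tape[-2..2]=00010 (head:  ^)
Step 4: in state B at pos -1, read 0 -> (B,0)->write 1,move L,goto A. Now: state=A, head=-2, tape[-3..2]=001010 (head:  ^)
Step 5: in state A at pos -2, read 0 -> (A,0)->write 1,move R,goto B. Now: state=B, head=-1, tape[-3..2]=011010 (head:   ^)
Step 6: in state B at pos -1, read 1 -> (B,1)->write 0,move R,goto C. Now: state=C, head=0, tape[-3..2]=010010 (head:    ^)
Step 7: in state C at pos 0, read 0 -> (C,0)->write 0,move L,goto C. Now: state=C, head=-1, tape[-3..2]=010010 (head:   ^)
Cells containing 1 after step 7: {-2, 1} -> 2 cell(s)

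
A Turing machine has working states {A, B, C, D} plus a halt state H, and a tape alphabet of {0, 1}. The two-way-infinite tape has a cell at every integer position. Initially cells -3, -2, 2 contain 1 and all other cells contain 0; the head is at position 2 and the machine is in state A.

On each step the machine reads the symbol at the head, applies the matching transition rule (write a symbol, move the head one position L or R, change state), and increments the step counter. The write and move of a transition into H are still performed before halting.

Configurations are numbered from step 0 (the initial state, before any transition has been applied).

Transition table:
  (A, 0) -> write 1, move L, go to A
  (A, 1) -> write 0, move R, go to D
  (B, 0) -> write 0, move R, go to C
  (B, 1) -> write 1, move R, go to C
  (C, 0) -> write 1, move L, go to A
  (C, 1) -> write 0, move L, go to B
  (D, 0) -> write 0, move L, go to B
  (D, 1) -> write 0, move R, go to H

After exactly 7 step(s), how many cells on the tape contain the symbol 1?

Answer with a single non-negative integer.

Answer: 6

Derivation:
Step 1: in state A at pos 2, read 1 -> (A,1)->write 0,move R,goto D. Now: state=D, head=3, tape[-4..4]=011000000 (head:        ^)
Step 2: in state D at pos 3, read 0 -> (D,0)->write 0,move L,goto B. Now: state=B, head=2, tape[-4..4]=011000000 (head:       ^)
Step 3: in state B at pos 2, read 0 -> (B,0)->write 0,move R,goto C. Now: state=C, head=3, tape[-4..4]=011000000 (head:        ^)
Step 4: in state C at pos 3, read 0 -> (C,0)->write 1,move L,goto A. Now: state=A, head=2, tape[-4..4]=011000010 (head:       ^)
Step 5: in state A at pos 2, read 0 -> (A,0)->write 1,move L,goto A. Now: state=A, head=1, tape[-4..4]=011000110 (head:      ^)
Step 6: in state A at pos 1, read 0 -> (A,0)->write 1,move L,goto A. Now: state=A, head=0, tape[-4..4]=011001110 (head:     ^)
Step 7: in state A at pos 0, read 0 -> (A,0)->write 1,move L,goto A. Now: state=A, head=-1, tape[-4..4]=011011110 (head:    ^)
Cells containing 1 after step 7: {-3, -2, 0, 1, 2, 3} -> 6 cell(s)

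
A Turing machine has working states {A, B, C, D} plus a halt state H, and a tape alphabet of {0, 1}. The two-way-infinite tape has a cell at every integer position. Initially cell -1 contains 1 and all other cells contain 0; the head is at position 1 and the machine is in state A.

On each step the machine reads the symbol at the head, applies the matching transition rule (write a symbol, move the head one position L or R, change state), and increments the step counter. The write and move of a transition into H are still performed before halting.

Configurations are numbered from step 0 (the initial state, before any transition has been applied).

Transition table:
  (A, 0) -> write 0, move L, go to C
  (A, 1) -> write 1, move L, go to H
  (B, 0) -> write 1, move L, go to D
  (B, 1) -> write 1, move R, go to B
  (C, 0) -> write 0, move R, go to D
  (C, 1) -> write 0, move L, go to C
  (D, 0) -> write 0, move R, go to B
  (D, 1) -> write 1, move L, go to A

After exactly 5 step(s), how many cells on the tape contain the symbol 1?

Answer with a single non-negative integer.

Answer: 2

Derivation:
Step 1: in state A at pos 1, read 0 -> (A,0)->write 0,move L,goto C. Now: state=C, head=0, tape[-2..2]=01000 (head:   ^)
Step 2: in state C at pos 0, read 0 -> (C,0)->write 0,move R,goto D. Now: state=D, head=1, tape[-2..2]=01000 (head:    ^)
Step 3: in state D at pos 1, read 0 -> (D,0)->write 0,move R,goto B. Now: state=B, head=2, tape[-2..3]=010000 (head:     ^)
Step 4: in state B at pos 2, read 0 -> (B,0)->write 1,move L,goto D. Now: state=D, head=1, tape[-2..3]=010010 (head:    ^)
Step 5: in state D at pos 1, read 0 -> (D,0)->write 0,move R,goto B. Now: state=B, head=2, tape[-2..3]=010010 (head:     ^)
Cells containing 1 after step 5: {-1, 2} -> 2 cell(s)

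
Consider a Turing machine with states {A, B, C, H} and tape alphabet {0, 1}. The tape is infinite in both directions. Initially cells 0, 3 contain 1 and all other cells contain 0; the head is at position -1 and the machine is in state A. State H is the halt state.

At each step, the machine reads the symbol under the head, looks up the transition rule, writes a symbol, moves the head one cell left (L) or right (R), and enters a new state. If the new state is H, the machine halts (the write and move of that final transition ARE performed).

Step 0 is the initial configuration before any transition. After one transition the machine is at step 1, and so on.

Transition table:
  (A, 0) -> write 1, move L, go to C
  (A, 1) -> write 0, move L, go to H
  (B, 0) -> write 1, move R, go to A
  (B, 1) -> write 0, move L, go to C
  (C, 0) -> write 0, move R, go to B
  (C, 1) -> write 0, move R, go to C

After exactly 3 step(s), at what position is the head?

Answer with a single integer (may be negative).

Answer: -2

Derivation:
Step 1: in state A at pos -1, read 0 -> (A,0)->write 1,move L,goto C. Now: state=C, head=-2, tape[-3..4]=00110010 (head:  ^)
Step 2: in state C at pos -2, read 0 -> (C,0)->write 0,move R,goto B. Now: state=B, head=-1, tape[-3..4]=00110010 (head:   ^)
Step 3: in state B at pos -1, read 1 -> (B,1)->write 0,move L,goto C. Now: state=C, head=-2, tape[-3..4]=00010010 (head:  ^)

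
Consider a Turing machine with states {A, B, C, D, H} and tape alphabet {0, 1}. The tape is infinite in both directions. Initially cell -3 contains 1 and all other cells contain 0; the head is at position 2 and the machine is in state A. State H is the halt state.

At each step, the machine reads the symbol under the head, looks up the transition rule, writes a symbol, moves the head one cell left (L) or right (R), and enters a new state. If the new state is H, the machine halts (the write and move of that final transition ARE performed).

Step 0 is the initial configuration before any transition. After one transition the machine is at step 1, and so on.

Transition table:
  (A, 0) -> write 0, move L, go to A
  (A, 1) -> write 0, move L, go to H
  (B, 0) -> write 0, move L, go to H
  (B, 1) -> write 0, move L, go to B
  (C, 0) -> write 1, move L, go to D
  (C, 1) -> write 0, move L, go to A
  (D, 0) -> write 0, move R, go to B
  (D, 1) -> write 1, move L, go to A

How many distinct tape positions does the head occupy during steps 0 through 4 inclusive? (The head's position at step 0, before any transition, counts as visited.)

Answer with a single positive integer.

Answer: 5

Derivation:
Step 1: in state A at pos 2, read 0 -> (A,0)->write 0,move L,goto A. Now: state=A, head=1, tape[-4..3]=01000000 (head:      ^)
Step 2: in state A at pos 1, read 0 -> (A,0)->write 0,move L,goto A. Now: state=A, head=0, tape[-4..3]=01000000 (head:     ^)
Step 3: in state A at pos 0, read 0 -> (A,0)->write 0,move L,goto A. Now: state=A, head=-1, tape[-4..3]=01000000 (head:    ^)
Step 4: in state A at pos -1, read 0 -> (A,0)->write 0,move L,goto A. Now: state=A, head=-2, tape[-4..3]=01000000 (head:   ^)
Head positions at steps 0..4: starting at 2, distinct positions visited = {-2, -1, 0, 1, 2} -> 5 position(s)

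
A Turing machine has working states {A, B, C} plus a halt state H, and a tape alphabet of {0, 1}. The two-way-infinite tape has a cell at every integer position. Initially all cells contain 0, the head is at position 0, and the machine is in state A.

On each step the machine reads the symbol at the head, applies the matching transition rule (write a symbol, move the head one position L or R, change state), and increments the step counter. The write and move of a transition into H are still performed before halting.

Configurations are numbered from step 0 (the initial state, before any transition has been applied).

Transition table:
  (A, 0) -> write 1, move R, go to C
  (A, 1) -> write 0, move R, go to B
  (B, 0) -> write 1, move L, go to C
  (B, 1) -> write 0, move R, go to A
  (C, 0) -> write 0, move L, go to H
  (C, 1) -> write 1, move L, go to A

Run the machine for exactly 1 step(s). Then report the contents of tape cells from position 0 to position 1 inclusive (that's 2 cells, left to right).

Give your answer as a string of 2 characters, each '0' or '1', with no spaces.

Answer: 10

Derivation:
Step 1: in state A at pos 0, read 0 -> (A,0)->write 1,move R,goto C. Now: state=C, head=1, tape[-1..2]=0100 (head:   ^)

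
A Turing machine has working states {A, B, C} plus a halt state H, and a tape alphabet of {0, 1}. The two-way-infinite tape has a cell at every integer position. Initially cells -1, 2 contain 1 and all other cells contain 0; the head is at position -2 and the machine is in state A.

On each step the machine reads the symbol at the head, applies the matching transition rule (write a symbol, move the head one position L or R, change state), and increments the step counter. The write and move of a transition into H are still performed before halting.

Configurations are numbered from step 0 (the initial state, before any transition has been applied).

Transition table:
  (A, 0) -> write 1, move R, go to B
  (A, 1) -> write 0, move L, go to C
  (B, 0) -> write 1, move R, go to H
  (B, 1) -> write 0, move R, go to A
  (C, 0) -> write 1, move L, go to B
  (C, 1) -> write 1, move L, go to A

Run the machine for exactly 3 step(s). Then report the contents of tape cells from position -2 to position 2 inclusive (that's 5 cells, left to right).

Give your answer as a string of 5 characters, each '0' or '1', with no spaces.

Answer: 10101

Derivation:
Step 1: in state A at pos -2, read 0 -> (A,0)->write 1,move R,goto B. Now: state=B, head=-1, tape[-3..3]=0110010 (head:   ^)
Step 2: in state B at pos -1, read 1 -> (B,1)->write 0,move R,goto A. Now: state=A, head=0, tape[-3..3]=0100010 (head:    ^)
Step 3: in state A at pos 0, read 0 -> (A,0)->write 1,move R,goto B. Now: state=B, head=1, tape[-3..3]=0101010 (head:     ^)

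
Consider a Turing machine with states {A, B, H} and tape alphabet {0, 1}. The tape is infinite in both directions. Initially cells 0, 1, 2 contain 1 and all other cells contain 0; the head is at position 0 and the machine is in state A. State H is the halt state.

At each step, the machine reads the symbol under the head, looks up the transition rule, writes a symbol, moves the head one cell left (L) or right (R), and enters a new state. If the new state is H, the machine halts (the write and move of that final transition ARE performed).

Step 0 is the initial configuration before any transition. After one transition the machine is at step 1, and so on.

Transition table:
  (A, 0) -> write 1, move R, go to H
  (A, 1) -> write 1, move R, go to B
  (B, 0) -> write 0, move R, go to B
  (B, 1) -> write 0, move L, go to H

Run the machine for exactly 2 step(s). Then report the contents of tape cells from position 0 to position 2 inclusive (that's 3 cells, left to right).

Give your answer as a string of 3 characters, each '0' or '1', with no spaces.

Step 1: in state A at pos 0, read 1 -> (A,1)->write 1,move R,goto B. Now: state=B, head=1, tape[-1..3]=01110 (head:   ^)
Step 2: in state B at pos 1, read 1 -> (B,1)->write 0,move L,goto H. Now: state=H, head=0, tape[-1..3]=01010 (head:  ^)

Answer: 101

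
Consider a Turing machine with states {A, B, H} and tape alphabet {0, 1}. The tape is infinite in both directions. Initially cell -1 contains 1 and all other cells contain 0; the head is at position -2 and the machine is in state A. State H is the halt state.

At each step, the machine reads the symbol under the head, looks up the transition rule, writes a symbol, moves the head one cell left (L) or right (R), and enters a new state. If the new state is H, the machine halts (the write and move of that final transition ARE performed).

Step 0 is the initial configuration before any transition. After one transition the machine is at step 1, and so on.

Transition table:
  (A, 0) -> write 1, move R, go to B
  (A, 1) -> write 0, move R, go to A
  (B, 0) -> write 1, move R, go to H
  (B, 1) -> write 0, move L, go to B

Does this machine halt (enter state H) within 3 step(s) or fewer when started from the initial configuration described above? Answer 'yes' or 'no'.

Step 1: in state A at pos -2, read 0 -> (A,0)->write 1,move R,goto B. Now: state=B, head=-1, tape[-3..0]=0110 (head:   ^)
Step 2: in state B at pos -1, read 1 -> (B,1)->write 0,move L,goto B. Now: state=B, head=-2, tape[-3..0]=0100 (head:  ^)
Step 3: in state B at pos -2, read 1 -> (B,1)->write 0,move L,goto B. Now: state=B, head=-3, tape[-4..0]=00000 (head:  ^)
After 3 step(s): state = B (not H) -> not halted within 3 -> no

Answer: no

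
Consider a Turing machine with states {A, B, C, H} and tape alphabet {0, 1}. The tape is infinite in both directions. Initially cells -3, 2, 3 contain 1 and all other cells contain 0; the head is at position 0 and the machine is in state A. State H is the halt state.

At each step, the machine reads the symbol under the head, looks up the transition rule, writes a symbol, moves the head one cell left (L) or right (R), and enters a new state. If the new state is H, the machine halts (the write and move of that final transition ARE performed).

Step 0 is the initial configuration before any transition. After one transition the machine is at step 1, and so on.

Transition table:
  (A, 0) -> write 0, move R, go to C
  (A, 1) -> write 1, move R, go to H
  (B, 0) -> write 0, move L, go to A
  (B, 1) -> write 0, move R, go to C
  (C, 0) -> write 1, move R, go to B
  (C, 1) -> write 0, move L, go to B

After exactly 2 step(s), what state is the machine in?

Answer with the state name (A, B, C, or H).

Answer: B

Derivation:
Step 1: in state A at pos 0, read 0 -> (A,0)->write 0,move R,goto C. Now: state=C, head=1, tape[-4..4]=010000110 (head:      ^)
Step 2: in state C at pos 1, read 0 -> (C,0)->write 1,move R,goto B. Now: state=B, head=2, tape[-4..4]=010001110 (head:       ^)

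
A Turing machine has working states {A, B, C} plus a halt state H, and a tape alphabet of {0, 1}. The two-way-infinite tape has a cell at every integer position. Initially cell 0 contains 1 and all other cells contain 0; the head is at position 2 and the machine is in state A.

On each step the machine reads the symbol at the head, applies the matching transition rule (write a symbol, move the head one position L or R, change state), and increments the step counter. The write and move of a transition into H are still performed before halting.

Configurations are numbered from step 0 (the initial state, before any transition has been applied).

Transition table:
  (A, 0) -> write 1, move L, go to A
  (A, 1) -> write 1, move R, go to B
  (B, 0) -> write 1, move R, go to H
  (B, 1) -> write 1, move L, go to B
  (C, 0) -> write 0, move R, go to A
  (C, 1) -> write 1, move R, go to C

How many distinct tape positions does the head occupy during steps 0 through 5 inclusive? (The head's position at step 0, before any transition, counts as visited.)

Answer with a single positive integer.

Step 1: in state A at pos 2, read 0 -> (A,0)->write 1,move L,goto A. Now: state=A, head=1, tape[-1..3]=01010 (head:   ^)
Step 2: in state A at pos 1, read 0 -> (A,0)->write 1,move L,goto A. Now: state=A, head=0, tape[-1..3]=01110 (head:  ^)
Step 3: in state A at pos 0, read 1 -> (A,1)->write 1,move R,goto B. Now: state=B, head=1, tape[-1..3]=01110 (head:   ^)
Step 4: in state B at pos 1, read 1 -> (B,1)->write 1,move L,goto B. Now: state=B, head=0, tape[-1..3]=01110 (head:  ^)
Step 5: in state B at pos 0, read 1 -> (B,1)->write 1,move L,goto B. Now: state=B, head=-1, tape[-2..3]=001110 (head:  ^)
Head positions at steps 0..5: starting at 2, distinct positions visited = {-1, 0, 1, 2} -> 4 position(s)

Answer: 4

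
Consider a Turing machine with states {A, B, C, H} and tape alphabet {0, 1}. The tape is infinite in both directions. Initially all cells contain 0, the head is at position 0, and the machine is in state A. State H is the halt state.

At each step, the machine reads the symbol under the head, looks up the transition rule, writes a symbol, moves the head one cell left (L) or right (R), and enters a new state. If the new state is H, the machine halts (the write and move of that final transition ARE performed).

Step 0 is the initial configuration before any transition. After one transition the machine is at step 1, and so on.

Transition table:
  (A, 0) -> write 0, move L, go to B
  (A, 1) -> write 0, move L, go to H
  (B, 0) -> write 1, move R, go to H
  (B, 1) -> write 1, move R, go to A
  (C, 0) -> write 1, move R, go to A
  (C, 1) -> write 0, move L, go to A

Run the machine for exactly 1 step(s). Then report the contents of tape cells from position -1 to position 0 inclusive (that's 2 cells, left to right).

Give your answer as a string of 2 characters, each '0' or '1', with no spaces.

Step 1: in state A at pos 0, read 0 -> (A,0)->write 0,move L,goto B. Now: state=B, head=-1, tape[-2..1]=0000 (head:  ^)

Answer: 00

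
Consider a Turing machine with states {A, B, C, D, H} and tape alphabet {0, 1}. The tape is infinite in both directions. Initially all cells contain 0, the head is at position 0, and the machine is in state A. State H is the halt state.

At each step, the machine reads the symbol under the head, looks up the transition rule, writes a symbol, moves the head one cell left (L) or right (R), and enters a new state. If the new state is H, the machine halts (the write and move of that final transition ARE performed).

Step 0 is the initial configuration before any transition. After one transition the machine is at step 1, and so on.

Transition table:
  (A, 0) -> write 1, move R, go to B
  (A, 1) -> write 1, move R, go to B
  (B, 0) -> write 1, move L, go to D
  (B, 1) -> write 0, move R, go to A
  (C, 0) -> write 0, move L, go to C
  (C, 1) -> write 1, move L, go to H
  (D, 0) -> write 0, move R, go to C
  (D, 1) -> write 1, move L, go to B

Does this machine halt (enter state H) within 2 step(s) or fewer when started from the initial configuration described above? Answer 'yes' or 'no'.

Answer: no

Derivation:
Step 1: in state A at pos 0, read 0 -> (A,0)->write 1,move R,goto B. Now: state=B, head=1, tape[-1..2]=0100 (head:   ^)
Step 2: in state B at pos 1, read 0 -> (B,0)->write 1,move L,goto D. Now: state=D, head=0, tape[-1..2]=0110 (head:  ^)
After 2 step(s): state = D (not H) -> not halted within 2 -> no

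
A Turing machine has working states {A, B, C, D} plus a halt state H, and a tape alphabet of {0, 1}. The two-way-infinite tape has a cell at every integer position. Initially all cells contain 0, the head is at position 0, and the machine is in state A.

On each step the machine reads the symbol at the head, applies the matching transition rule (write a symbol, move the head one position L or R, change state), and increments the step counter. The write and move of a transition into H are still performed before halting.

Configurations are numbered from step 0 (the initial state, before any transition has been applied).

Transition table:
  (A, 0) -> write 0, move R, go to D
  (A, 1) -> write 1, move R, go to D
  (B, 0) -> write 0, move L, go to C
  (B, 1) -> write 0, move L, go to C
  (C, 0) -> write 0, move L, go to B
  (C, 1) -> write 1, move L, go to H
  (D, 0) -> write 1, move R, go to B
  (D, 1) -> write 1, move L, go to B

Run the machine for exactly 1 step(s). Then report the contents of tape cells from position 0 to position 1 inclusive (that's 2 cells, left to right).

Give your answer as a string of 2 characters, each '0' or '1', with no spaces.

Answer: 00

Derivation:
Step 1: in state A at pos 0, read 0 -> (A,0)->write 0,move R,goto D. Now: state=D, head=1, tape[-1..2]=0000 (head:   ^)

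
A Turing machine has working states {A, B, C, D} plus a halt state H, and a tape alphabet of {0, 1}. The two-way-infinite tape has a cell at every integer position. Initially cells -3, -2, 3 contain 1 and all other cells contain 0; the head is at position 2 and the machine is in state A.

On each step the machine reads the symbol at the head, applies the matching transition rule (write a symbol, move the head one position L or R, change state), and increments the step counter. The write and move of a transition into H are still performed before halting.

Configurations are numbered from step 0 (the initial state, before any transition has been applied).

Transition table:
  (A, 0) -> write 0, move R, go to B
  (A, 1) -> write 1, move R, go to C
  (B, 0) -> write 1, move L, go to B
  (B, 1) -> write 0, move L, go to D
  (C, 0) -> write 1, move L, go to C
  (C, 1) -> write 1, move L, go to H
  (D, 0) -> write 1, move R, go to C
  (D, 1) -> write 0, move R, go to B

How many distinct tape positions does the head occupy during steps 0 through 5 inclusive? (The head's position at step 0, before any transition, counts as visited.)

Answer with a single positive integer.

Step 1: in state A at pos 2, read 0 -> (A,0)->write 0,move R,goto B. Now: state=B, head=3, tape[-4..4]=011000010 (head:        ^)
Step 2: in state B at pos 3, read 1 -> (B,1)->write 0,move L,goto D. Now: state=D, head=2, tape[-4..4]=011000000 (head:       ^)
Step 3: in state D at pos 2, read 0 -> (D,0)->write 1,move R,goto C. Now: state=C, head=3, tape[-4..4]=011000100 (head:        ^)
Step 4: in state C at pos 3, read 0 -> (C,0)->write 1,move L,goto C. Now: state=C, head=2, tape[-4..4]=011000110 (head:       ^)
Step 5: in state C at pos 2, read 1 -> (C,1)->write 1,move L,goto H. Now: state=H, head=1, tape[-4..4]=011000110 (head:      ^)
Head positions at steps 0..5: starting at 2, distinct positions visited = {1, 2, 3} -> 3 position(s)

Answer: 3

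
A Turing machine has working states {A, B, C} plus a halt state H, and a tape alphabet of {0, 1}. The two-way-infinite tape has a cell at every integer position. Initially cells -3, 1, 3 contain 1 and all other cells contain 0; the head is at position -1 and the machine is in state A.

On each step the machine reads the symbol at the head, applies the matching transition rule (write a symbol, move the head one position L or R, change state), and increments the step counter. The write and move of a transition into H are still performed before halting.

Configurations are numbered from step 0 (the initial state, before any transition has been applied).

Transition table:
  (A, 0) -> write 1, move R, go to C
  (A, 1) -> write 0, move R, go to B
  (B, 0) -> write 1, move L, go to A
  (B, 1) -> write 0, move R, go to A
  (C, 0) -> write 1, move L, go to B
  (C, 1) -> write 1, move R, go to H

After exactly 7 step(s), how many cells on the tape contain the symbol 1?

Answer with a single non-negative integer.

Answer: 3

Derivation:
Step 1: in state A at pos -1, read 0 -> (A,0)->write 1,move R,goto C. Now: state=C, head=0, tape[-4..4]=010101010 (head:     ^)
Step 2: in state C at pos 0, read 0 -> (C,0)->write 1,move L,goto B. Now: state=B, head=-1, tape[-4..4]=010111010 (head:    ^)
Step 3: in state B at pos -1, read 1 -> (B,1)->write 0,move R,goto A. Now: state=A, head=0, tape[-4..4]=010011010 (head:     ^)
Step 4: in state A at pos 0, read 1 -> (A,1)->write 0,move R,goto B. Now: state=B, head=1, tape[-4..4]=010001010 (head:      ^)
Step 5: in state B at pos 1, read 1 -> (B,1)->write 0,move R,goto A. Now: state=A, head=2, tape[-4..4]=010000010 (head:       ^)
Step 6: in state A at pos 2, read 0 -> (A,0)->write 1,move R,goto C. Now: state=C, head=3, tape[-4..4]=010000110 (head:        ^)
Step 7: in state C at pos 3, read 1 -> (C,1)->write 1,move R,goto H. Now: state=H, head=4, tape[-4..5]=0100001100 (head:         ^)
Cells containing 1 after step 7: {-3, 2, 3} -> 3 cell(s)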